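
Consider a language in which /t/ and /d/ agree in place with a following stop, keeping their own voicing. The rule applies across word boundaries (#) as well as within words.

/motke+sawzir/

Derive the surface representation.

[mokke+sawzir]

/t/ before /k/ (velar) → [k]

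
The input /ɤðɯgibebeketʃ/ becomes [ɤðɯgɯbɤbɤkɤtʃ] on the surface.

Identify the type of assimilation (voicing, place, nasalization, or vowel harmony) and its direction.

vowel harmony, progressive

/i/→[ɯ] /e/→[ɤ] /e/→[ɤ] /e/→[ɤ].
Vowels agree with the first vowel, so the harmony is progressive.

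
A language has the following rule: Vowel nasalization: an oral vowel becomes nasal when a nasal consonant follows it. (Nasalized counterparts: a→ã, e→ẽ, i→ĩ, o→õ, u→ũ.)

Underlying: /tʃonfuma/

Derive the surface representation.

[tʃõnfũma]

/o/ before nasal /n/ → [õ]
/u/ before nasal /m/ → [ũ]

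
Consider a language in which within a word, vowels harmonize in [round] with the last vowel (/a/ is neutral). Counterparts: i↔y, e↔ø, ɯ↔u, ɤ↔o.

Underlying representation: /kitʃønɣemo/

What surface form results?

/i/ harmonizes with /o/ ([+round]) → [y]
/e/ harmonizes with /o/ ([+round]) → [ø]

[kytʃønɣømo]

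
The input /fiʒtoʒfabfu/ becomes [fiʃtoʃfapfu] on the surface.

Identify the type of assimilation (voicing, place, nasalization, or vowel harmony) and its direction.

voicing assimilation, regressive

/ʒ/→[ʃ] /ʒ/→[ʃ] /b/→[p].
Each target copies a feature from the following segment, so the direction is regressive.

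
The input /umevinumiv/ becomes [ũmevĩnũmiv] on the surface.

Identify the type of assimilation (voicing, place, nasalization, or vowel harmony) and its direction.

nasalization, regressive

/u/→[ũ] /i/→[ĩ] /u/→[ũ].
Each target copies a feature from the following segment, so the direction is regressive.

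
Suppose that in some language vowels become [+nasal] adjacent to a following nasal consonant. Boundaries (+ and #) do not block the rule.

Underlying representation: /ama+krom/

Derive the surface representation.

[ãma+krõm]

/a/ before nasal /m/ → [ã]
/o/ before nasal /m/ → [õ]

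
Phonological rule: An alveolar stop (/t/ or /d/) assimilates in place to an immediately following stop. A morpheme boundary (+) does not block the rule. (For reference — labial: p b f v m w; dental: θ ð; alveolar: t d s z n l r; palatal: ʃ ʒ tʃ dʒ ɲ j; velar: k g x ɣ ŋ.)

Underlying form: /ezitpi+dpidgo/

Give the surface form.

[ezippi+bpiggo]

/t/ before /p/ (labial) → [p]
/d/ before /p/ (labial) → [b]
/d/ before /g/ (velar) → [g]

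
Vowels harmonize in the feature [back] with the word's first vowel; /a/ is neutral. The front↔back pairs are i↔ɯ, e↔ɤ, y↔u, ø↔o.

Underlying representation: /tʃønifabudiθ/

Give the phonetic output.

[tʃønifabydiθ]

/u/ harmonizes with /ø/ ([-back]) → [y]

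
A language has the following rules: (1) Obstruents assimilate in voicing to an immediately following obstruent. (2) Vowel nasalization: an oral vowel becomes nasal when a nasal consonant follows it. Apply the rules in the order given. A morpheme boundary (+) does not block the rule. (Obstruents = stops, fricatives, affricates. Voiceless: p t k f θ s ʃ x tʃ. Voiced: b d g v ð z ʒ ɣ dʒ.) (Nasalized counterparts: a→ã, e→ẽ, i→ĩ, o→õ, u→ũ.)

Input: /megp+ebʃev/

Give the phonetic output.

Rule 1: /g/ before /p/ (voiceless) → [k]
Rule 1: /b/ before /ʃ/ (voiceless) → [p]
After rule 1: mekp+epʃev
Rule 2: no segment meets the rule's conditions; no change.

[mekp+epʃev]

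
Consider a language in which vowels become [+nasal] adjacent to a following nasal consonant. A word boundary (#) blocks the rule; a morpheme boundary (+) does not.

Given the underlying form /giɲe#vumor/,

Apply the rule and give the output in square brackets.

/i/ before nasal /ɲ/ → [ĩ]
/u/ before nasal /m/ → [ũ]

[gĩɲe#vũmor]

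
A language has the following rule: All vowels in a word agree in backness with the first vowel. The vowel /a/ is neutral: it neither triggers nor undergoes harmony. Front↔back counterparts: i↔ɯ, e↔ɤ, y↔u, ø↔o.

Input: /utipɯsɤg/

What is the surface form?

/i/ harmonizes with /u/ ([+back]) → [ɯ]

[utɯpɯsɤg]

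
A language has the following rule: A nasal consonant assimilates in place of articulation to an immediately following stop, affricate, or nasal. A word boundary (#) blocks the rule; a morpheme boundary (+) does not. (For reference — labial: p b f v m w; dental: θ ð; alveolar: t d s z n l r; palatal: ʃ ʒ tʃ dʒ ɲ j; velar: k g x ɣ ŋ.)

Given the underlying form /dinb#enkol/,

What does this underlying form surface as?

[dimb#eŋkol]

/n/ before /b/ (labial) → [m]
/n/ before /k/ (velar) → [ŋ]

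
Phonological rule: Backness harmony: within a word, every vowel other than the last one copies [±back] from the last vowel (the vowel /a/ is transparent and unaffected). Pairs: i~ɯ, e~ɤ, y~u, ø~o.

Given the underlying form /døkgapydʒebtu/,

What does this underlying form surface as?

[dokgapudʒɤbtu]

/ø/ harmonizes with /u/ ([+back]) → [o]
/y/ harmonizes with /u/ ([+back]) → [u]
/e/ harmonizes with /u/ ([+back]) → [ɤ]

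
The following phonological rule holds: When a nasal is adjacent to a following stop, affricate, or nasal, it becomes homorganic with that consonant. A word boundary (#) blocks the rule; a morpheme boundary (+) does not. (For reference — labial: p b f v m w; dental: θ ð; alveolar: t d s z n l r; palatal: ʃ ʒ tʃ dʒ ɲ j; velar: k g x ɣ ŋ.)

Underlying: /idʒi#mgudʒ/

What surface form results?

[idʒi#ŋgudʒ]

/m/ before /g/ (velar) → [ŋ]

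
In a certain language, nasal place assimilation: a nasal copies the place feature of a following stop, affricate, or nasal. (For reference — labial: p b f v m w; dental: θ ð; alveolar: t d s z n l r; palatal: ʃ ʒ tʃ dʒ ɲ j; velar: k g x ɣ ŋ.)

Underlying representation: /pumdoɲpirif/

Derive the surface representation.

/m/ before /d/ (alveolar) → [n]
/ɲ/ before /p/ (labial) → [m]

[pundompirif]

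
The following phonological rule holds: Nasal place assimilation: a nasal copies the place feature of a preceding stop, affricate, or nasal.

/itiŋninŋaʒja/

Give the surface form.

[itiŋŋinnaʒja]

/n/ after /ŋ/ (velar) → [ŋ]
/ŋ/ after /n/ (alveolar) → [n]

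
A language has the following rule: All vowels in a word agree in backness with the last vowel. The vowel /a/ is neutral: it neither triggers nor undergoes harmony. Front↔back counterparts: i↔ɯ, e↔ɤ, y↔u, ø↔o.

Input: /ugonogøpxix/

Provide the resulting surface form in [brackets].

[ygønøgøpxix]

/u/ harmonizes with /i/ ([-back]) → [y]
/o/ harmonizes with /i/ ([-back]) → [ø]
/o/ harmonizes with /i/ ([-back]) → [ø]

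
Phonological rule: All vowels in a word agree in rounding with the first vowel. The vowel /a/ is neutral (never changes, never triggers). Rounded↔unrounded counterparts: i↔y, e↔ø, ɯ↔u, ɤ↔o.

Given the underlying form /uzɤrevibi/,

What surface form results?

[uzorøvyby]

/ɤ/ harmonizes with /u/ ([+round]) → [o]
/e/ harmonizes with /u/ ([+round]) → [ø]
/i/ harmonizes with /u/ ([+round]) → [y]
/i/ harmonizes with /u/ ([+round]) → [y]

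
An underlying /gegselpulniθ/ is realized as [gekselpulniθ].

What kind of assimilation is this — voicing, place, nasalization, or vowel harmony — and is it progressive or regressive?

voicing assimilation, regressive

/g/→[k].
Each target copies a feature from the following segment, so the direction is regressive.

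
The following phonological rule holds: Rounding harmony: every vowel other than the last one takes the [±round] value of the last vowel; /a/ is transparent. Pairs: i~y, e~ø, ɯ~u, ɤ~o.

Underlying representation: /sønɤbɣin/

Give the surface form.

/ø/ harmonizes with /i/ ([-round]) → [e]

[senɤbɣin]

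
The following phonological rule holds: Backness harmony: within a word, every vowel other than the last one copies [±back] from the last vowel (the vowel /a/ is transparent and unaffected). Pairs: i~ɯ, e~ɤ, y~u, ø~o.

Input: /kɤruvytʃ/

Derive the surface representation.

/ɤ/ harmonizes with /y/ ([-back]) → [e]
/u/ harmonizes with /y/ ([-back]) → [y]

[keryvytʃ]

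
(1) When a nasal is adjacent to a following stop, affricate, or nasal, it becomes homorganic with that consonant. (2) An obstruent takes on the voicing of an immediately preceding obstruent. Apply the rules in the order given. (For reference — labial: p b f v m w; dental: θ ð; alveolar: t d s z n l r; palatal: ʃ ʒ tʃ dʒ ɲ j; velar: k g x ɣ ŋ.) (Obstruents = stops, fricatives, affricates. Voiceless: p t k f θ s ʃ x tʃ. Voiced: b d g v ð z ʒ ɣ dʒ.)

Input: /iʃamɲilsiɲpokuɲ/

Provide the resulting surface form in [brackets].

Rule 1: /m/ before /ɲ/ (palatal) → [ɲ]
Rule 1: /ɲ/ before /p/ (labial) → [m]
After rule 1: iʃaɲɲilsimpokuɲ
Rule 2: no segment meets the rule's conditions; no change.

[iʃaɲɲilsimpokuɲ]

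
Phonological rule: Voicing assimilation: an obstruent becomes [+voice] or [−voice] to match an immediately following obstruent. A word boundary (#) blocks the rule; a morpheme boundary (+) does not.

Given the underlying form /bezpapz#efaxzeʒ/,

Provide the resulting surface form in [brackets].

/z/ before /p/ (voiceless) → [s]
/p/ before /z/ (voiced) → [b]
/x/ before /z/ (voiced) → [ɣ]

[bespabz#efaɣzeʒ]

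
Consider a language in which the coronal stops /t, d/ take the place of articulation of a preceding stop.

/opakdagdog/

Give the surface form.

/d/ after /k/ (velar) → [g]
/d/ after /g/ (velar) → [g]

[opakgaggog]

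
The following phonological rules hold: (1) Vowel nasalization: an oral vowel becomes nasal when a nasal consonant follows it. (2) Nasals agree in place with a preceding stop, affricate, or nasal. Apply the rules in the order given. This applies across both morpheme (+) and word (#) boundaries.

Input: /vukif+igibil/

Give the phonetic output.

[vukif+igibil]

Rule 1: no segment meets the rule's conditions; no change.
After rule 1: vukif+igibil
Rule 2: no segment meets the rule's conditions; no change.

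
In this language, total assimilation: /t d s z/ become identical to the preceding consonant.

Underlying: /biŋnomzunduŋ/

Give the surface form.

/z/ after /m/ → [m] (total assimilation)
/d/ after /n/ → [n] (total assimilation)

[biŋnommunnuŋ]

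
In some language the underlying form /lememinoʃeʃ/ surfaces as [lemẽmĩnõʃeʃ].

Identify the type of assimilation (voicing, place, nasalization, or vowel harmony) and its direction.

nasalization, progressive

/e/→[ẽ] /i/→[ĩ] /o/→[õ].
Each target copies a feature from the preceding segment, so the direction is progressive.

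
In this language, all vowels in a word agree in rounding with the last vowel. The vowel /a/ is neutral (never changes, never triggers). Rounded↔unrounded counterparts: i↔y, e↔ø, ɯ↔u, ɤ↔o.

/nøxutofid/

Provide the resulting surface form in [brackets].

[nexɯtɤfid]

/ø/ harmonizes with /i/ ([-round]) → [e]
/u/ harmonizes with /i/ ([-round]) → [ɯ]
/o/ harmonizes with /i/ ([-round]) → [ɤ]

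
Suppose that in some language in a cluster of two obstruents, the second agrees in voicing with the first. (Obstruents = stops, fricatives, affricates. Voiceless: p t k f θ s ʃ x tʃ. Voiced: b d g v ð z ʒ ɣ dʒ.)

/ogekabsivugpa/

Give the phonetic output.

[ogekabzivugba]

/s/ after /b/ (voiced) → [z]
/p/ after /g/ (voiced) → [b]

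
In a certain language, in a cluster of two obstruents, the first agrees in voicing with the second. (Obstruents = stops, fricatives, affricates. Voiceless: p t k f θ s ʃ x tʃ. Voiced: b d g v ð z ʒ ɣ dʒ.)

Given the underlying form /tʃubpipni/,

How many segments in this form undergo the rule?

/b/ before /p/ (voiceless) → [p]
1 segment changes.

1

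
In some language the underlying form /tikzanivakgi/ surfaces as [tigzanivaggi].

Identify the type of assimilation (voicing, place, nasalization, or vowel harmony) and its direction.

/k/→[g] /k/→[g].
Each target copies a feature from the following segment, so the direction is regressive.

voicing assimilation, regressive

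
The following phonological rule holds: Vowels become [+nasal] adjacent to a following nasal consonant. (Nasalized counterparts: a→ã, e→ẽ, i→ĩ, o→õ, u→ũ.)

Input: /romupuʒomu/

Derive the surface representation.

[rõmupuʒõmu]

/o/ before nasal /m/ → [õ]
/o/ before nasal /m/ → [õ]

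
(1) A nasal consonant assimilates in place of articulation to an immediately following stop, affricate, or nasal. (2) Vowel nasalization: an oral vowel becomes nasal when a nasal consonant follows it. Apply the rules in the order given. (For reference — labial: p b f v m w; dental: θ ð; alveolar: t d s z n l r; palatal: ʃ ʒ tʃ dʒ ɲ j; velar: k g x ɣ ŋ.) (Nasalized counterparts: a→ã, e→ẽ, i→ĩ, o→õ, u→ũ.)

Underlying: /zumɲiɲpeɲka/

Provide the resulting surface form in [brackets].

Rule 1: /m/ before /ɲ/ (palatal) → [ɲ]
Rule 1: /ɲ/ before /p/ (labial) → [m]
Rule 1: /ɲ/ before /k/ (velar) → [ŋ]
After rule 1: zuɲɲimpeŋka
Rule 2: /u/ before nasal /ɲ/ → [ũ]
Rule 2: /i/ before nasal /m/ → [ĩ]
Rule 2: /e/ before nasal /ŋ/ → [ẽ]

[zũɲɲĩmpẽŋka]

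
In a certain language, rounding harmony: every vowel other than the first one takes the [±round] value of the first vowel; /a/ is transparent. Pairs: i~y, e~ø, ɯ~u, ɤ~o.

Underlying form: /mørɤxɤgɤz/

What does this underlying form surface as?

/ɤ/ harmonizes with /ø/ ([+round]) → [o]
/ɤ/ harmonizes with /ø/ ([+round]) → [o]
/ɤ/ harmonizes with /ø/ ([+round]) → [o]

[møroxogoz]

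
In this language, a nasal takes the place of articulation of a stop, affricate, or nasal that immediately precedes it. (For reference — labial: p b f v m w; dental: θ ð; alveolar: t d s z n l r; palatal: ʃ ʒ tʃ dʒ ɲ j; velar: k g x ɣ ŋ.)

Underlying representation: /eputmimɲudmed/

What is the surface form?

/m/ after /t/ (alveolar) → [n]
/ɲ/ after /m/ (labial) → [m]
/m/ after /d/ (alveolar) → [n]

[eputnimmudned]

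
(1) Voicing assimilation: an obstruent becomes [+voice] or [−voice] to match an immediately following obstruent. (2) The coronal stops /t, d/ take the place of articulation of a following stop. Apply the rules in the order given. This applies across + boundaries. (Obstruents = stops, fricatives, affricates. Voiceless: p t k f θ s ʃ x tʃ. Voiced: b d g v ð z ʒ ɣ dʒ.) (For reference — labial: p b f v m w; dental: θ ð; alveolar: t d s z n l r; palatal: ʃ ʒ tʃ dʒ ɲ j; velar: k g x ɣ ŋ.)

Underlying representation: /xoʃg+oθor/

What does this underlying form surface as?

[xoʒg+oθor]

Rule 1: /ʃ/ before /g/ (voiced) → [ʒ]
After rule 1: xoʒg+oθor
Rule 2: no segment meets the rule's conditions; no change.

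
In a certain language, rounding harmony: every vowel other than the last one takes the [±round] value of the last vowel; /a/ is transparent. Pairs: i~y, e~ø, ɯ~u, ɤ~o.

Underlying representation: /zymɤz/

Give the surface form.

/y/ harmonizes with /ɤ/ ([-round]) → [i]

[zimɤz]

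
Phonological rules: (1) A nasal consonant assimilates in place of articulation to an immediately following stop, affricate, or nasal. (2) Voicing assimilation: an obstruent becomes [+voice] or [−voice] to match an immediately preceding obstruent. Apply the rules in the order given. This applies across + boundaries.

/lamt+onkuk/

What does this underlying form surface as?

[lant+oŋkuk]

Rule 1: /m/ before /t/ (alveolar) → [n]
Rule 1: /n/ before /k/ (velar) → [ŋ]
After rule 1: lant+oŋkuk
Rule 2: no segment meets the rule's conditions; no change.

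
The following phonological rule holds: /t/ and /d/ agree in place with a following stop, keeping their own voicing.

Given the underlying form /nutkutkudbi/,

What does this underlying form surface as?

/t/ before /k/ (velar) → [k]
/t/ before /k/ (velar) → [k]
/d/ before /b/ (labial) → [b]

[nukkukkubbi]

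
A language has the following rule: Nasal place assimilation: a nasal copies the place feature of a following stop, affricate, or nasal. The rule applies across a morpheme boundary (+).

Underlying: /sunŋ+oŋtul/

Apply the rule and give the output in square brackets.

/n/ before /ŋ/ (velar) → [ŋ]
/ŋ/ before /t/ (alveolar) → [n]

[suŋŋ+ontul]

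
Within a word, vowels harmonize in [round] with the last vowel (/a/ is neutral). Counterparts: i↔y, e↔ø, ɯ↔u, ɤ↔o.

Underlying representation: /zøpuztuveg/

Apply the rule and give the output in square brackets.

/ø/ harmonizes with /e/ ([-round]) → [e]
/u/ harmonizes with /e/ ([-round]) → [ɯ]
/u/ harmonizes with /e/ ([-round]) → [ɯ]

[zepɯztɯveg]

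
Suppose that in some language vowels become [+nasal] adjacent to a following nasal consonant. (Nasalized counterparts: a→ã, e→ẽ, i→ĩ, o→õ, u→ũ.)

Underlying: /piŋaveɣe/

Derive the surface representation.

[pĩŋaveɣe]

/i/ before nasal /ŋ/ → [ĩ]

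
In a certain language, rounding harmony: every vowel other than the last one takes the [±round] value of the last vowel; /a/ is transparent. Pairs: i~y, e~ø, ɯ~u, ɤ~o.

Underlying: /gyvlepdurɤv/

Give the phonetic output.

/y/ harmonizes with /ɤ/ ([-round]) → [i]
/u/ harmonizes with /ɤ/ ([-round]) → [ɯ]

[givlepdɯrɤv]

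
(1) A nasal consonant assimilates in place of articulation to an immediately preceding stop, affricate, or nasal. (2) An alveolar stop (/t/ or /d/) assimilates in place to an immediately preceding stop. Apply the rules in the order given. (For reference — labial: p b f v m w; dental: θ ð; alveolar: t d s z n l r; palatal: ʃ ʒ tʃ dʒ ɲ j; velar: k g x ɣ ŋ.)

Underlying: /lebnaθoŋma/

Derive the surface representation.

Rule 1: /n/ after /b/ (labial) → [m]
Rule 1: /m/ after /ŋ/ (velar) → [ŋ]
After rule 1: lebmaθoŋŋa
Rule 2: no segment meets the rule's conditions; no change.

[lebmaθoŋŋa]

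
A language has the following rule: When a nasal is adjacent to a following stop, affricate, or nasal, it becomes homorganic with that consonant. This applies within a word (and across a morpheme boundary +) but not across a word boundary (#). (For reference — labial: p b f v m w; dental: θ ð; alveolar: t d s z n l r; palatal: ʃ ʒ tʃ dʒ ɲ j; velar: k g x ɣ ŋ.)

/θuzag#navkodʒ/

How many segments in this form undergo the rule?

No segment meets the rule's conditions.

0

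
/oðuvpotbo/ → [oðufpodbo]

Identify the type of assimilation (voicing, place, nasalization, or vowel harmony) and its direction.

/v/→[f] /t/→[d].
Each target copies a feature from the following segment, so the direction is regressive.

voicing assimilation, regressive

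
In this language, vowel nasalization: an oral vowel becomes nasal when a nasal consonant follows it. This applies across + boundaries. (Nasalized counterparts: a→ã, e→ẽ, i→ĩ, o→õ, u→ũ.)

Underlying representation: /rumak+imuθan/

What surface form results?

[rũmak+ĩmuθãn]

/u/ before nasal /m/ → [ũ]
/i/ before nasal /m/ → [ĩ]
/a/ before nasal /n/ → [ã]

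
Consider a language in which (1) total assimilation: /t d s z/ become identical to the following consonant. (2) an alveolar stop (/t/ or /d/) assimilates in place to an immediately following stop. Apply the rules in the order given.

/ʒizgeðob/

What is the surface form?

[ʒiggeðob]

Rule 1: /z/ before /g/ → [g] (total assimilation)
After rule 1: ʒiggeðob
Rule 2: no segment meets the rule's conditions; no change.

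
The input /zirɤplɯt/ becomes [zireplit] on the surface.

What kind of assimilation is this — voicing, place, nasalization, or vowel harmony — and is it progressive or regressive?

vowel harmony, progressive

/ɤ/→[e] /ɯ/→[i].
Vowels agree with the first vowel, so the harmony is progressive.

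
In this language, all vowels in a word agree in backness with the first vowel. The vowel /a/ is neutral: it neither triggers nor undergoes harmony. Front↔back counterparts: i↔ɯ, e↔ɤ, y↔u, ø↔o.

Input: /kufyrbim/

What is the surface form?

/y/ harmonizes with /u/ ([+back]) → [u]
/i/ harmonizes with /u/ ([+back]) → [ɯ]

[kufurbɯm]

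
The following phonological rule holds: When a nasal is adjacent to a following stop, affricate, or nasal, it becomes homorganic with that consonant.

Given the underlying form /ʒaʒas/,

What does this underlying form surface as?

no segment meets the rule's conditions; no change.

[ʒaʒas]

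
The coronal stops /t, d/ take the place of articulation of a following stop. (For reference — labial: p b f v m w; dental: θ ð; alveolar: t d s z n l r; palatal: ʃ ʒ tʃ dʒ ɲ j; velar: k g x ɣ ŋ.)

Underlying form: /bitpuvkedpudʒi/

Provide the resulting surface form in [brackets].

[bippuvkebpudʒi]

/t/ before /p/ (labial) → [p]
/d/ before /p/ (labial) → [b]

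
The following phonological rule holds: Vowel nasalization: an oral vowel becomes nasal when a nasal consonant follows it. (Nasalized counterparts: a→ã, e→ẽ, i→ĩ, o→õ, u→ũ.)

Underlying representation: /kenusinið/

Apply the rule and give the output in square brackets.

[kẽnusĩnið]

/e/ before nasal /n/ → [ẽ]
/i/ before nasal /n/ → [ĩ]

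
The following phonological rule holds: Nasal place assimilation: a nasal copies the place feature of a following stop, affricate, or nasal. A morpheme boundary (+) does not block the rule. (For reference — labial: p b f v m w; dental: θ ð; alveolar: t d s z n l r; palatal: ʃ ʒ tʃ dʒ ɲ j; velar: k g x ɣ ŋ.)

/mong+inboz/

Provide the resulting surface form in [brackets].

/n/ before /g/ (velar) → [ŋ]
/n/ before /b/ (labial) → [m]

[moŋg+imboz]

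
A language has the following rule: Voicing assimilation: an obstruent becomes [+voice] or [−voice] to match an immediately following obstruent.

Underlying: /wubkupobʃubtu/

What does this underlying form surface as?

/b/ before /k/ (voiceless) → [p]
/b/ before /ʃ/ (voiceless) → [p]
/b/ before /t/ (voiceless) → [p]

[wupkupopʃuptu]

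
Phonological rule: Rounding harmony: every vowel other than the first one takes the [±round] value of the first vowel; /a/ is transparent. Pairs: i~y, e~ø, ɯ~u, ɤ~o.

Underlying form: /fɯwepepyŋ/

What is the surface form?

[fɯwepepiŋ]

/y/ harmonizes with /ɯ/ ([-round]) → [i]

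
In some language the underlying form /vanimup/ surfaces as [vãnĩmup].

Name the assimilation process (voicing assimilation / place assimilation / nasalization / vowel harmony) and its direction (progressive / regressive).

nasalization, regressive

/a/→[ã] /i/→[ĩ].
Each target copies a feature from the following segment, so the direction is regressive.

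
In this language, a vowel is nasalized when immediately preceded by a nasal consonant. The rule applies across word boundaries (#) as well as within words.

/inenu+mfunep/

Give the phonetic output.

/e/ after nasal /n/ → [ẽ]
/u/ after nasal /n/ → [ũ]
/e/ after nasal /n/ → [ẽ]

[inẽnũ+mfunẽp]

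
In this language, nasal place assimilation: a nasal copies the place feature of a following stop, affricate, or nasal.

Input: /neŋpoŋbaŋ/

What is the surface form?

/ŋ/ before /p/ (labial) → [m]
/ŋ/ before /b/ (labial) → [m]

[nempombaŋ]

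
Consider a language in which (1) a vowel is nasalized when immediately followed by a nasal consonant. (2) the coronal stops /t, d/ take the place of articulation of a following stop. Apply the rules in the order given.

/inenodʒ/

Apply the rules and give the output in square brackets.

[ĩnẽnodʒ]

Rule 1: /i/ before nasal /n/ → [ĩ]
Rule 1: /e/ before nasal /n/ → [ẽ]
After rule 1: ĩnẽnodʒ
Rule 2: no segment meets the rule's conditions; no change.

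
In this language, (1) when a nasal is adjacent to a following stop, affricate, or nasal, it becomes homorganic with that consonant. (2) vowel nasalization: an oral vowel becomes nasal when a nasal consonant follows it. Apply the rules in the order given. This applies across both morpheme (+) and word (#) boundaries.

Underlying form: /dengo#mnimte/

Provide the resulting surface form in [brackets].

Rule 1: /n/ before /g/ (velar) → [ŋ]
Rule 1: /m/ before /n/ (alveolar) → [n]
Rule 1: /m/ before /t/ (alveolar) → [n]
After rule 1: deŋgo#nninte
Rule 2: /e/ before nasal /ŋ/ → [ẽ]
Rule 2: /o/ before nasal /n/ → [õ]
Rule 2: /i/ before nasal /n/ → [ĩ]

[dẽŋgõ#nnĩnte]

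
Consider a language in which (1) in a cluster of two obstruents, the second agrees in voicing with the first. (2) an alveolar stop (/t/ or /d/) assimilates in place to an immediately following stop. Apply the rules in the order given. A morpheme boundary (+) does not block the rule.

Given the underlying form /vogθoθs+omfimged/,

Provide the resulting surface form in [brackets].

[vogðoθs+omfimged]

Rule 1: /θ/ after /g/ (voiced) → [ð]
After rule 1: vogðoθs+omfimged
Rule 2: no segment meets the rule's conditions; no change.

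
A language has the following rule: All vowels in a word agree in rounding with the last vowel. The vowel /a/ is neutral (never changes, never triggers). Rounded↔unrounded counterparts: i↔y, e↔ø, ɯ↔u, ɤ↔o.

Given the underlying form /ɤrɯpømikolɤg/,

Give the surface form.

[ɤrɯpemikɤlɤg]

/ø/ harmonizes with /ɤ/ ([-round]) → [e]
/o/ harmonizes with /ɤ/ ([-round]) → [ɤ]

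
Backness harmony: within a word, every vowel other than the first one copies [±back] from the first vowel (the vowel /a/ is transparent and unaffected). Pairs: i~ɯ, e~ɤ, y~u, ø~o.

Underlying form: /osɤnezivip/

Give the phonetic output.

/e/ harmonizes with /o/ ([+back]) → [ɤ]
/i/ harmonizes with /o/ ([+back]) → [ɯ]
/i/ harmonizes with /o/ ([+back]) → [ɯ]

[osɤnɤzɯvɯp]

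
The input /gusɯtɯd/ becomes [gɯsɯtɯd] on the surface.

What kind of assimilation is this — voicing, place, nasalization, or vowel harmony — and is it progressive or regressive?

vowel harmony, regressive

/u/→[ɯ].
Vowels agree with the last vowel, so the harmony is regressive.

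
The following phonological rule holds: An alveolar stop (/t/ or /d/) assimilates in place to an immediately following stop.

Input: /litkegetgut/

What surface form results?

[likkegekgut]

/t/ before /k/ (velar) → [k]
/t/ before /g/ (velar) → [k]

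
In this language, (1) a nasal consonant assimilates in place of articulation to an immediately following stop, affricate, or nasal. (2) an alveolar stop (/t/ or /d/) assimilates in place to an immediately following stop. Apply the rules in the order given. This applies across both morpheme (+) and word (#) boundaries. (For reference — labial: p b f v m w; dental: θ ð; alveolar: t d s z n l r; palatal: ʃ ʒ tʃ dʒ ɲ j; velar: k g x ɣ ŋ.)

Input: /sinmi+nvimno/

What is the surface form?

Rule 1: /n/ before /m/ (labial) → [m]
Rule 1: /m/ before /n/ (alveolar) → [n]
After rule 1: simmi+nvinno
Rule 2: no segment meets the rule's conditions; no change.

[simmi+nvinno]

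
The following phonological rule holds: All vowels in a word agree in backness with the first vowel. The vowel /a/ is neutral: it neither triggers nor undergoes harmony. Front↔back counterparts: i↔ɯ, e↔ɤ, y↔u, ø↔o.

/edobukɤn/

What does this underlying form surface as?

[edøbyken]

/o/ harmonizes with /e/ ([-back]) → [ø]
/u/ harmonizes with /e/ ([-back]) → [y]
/ɤ/ harmonizes with /e/ ([-back]) → [e]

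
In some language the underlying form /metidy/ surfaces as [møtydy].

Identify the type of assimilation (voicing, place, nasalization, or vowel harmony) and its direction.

/e/→[ø] /i/→[y].
Vowels agree with the last vowel, so the harmony is regressive.

vowel harmony, regressive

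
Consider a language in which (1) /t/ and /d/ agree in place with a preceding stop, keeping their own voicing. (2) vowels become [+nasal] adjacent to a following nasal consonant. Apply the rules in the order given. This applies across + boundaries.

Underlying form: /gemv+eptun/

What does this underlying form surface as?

[gẽmv+eppũn]

Rule 1: /t/ after /p/ (labial) → [p]
After rule 1: gemv+eppun
Rule 2: /e/ before nasal /m/ → [ẽ]
Rule 2: /u/ before nasal /n/ → [ũ]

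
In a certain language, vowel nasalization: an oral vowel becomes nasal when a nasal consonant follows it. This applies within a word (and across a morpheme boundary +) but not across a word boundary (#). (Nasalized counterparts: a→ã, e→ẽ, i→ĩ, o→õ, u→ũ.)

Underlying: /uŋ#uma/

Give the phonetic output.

/u/ before nasal /ŋ/ → [ũ]
/u/ before nasal /m/ → [ũ]

[ũŋ#ũma]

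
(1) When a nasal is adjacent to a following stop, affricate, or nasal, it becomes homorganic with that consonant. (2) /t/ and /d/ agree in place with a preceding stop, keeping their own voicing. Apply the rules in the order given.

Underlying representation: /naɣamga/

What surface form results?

Rule 1: /m/ before /g/ (velar) → [ŋ]
After rule 1: naɣaŋga
Rule 2: no segment meets the rule's conditions; no change.

[naɣaŋga]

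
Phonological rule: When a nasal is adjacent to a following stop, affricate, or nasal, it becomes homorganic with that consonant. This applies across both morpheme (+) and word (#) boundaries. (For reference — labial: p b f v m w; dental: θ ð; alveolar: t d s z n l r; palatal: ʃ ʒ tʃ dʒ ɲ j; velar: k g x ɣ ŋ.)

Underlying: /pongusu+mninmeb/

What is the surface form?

[poŋgusu+nnimmeb]

/n/ before /g/ (velar) → [ŋ]
/m/ before /n/ (alveolar) → [n]
/n/ before /m/ (labial) → [m]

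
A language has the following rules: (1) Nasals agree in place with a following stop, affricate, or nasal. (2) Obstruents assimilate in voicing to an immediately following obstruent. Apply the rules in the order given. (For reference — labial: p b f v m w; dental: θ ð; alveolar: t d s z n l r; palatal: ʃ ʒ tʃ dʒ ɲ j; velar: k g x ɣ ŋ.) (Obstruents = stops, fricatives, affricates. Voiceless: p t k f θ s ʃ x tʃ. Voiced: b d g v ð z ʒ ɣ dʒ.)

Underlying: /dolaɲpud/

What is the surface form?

Rule 1: /ɲ/ before /p/ (labial) → [m]
After rule 1: dolampud
Rule 2: no segment meets the rule's conditions; no change.

[dolampud]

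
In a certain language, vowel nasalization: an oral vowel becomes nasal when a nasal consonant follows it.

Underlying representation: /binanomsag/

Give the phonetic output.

/i/ before nasal /n/ → [ĩ]
/a/ before nasal /n/ → [ã]
/o/ before nasal /m/ → [õ]

[bĩnãnõmsag]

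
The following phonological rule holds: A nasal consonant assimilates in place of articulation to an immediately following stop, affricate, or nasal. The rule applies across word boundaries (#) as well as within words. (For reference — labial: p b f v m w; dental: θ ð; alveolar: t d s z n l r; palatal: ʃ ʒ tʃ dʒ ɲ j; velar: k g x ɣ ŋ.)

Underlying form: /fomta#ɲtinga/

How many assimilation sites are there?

/m/ before /t/ (alveolar) → [n]
/ɲ/ before /t/ (alveolar) → [n]
/n/ before /g/ (velar) → [ŋ]
3 segments change.

3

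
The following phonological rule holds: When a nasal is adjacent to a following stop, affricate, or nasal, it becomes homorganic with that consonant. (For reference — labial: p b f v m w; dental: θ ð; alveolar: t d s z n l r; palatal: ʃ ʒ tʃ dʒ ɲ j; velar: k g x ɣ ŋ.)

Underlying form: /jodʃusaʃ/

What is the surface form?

no segment meets the rule's conditions; no change.

[jodʃusaʃ]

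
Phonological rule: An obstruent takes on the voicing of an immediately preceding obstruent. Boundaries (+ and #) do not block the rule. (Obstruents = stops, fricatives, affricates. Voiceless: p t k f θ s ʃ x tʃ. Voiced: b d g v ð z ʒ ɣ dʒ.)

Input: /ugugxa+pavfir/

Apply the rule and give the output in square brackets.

[ugugɣa+pavvir]

/x/ after /g/ (voiced) → [ɣ]
/f/ after /v/ (voiced) → [v]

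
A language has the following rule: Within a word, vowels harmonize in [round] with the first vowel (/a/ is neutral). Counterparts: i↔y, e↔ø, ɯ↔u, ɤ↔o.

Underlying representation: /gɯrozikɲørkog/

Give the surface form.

/o/ harmonizes with /ɯ/ ([-round]) → [ɤ]
/ø/ harmonizes with /ɯ/ ([-round]) → [e]
/o/ harmonizes with /ɯ/ ([-round]) → [ɤ]

[gɯrɤzikɲerkɤg]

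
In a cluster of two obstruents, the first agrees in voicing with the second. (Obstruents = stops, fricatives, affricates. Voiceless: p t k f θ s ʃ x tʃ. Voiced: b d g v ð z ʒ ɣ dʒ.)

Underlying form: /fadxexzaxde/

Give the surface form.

/d/ before /x/ (voiceless) → [t]
/x/ before /z/ (voiced) → [ɣ]
/x/ before /d/ (voiced) → [ɣ]

[fatxeɣzaɣde]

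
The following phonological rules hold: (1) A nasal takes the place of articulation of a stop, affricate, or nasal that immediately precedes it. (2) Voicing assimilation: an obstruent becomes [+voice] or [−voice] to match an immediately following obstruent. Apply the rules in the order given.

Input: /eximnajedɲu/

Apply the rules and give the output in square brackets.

[eximmajednu]

Rule 1: /n/ after /m/ (labial) → [m]
Rule 1: /ɲ/ after /d/ (alveolar) → [n]
After rule 1: eximmajednu
Rule 2: no segment meets the rule's conditions; no change.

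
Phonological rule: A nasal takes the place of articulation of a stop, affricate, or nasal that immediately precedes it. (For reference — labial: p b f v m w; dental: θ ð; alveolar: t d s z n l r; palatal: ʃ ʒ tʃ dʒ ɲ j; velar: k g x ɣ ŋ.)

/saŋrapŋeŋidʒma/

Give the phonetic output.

/ŋ/ after /p/ (labial) → [m]
/m/ after /dʒ/ (palatal) → [ɲ]

[saŋrapmeŋidʒɲa]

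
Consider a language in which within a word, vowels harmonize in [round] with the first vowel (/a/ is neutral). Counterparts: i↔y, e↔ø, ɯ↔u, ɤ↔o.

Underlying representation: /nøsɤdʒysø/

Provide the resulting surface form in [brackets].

[nøsodʒysø]

/ɤ/ harmonizes with /ø/ ([+round]) → [o]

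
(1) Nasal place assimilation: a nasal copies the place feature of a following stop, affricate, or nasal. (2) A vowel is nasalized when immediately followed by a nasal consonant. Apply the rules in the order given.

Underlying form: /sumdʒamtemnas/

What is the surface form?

Rule 1: /m/ before /dʒ/ (palatal) → [ɲ]
Rule 1: /m/ before /t/ (alveolar) → [n]
Rule 1: /m/ before /n/ (alveolar) → [n]
After rule 1: suɲdʒantennas
Rule 2: /u/ before nasal /ɲ/ → [ũ]
Rule 2: /a/ before nasal /n/ → [ã]
Rule 2: /e/ before nasal /n/ → [ẽ]

[sũɲdʒãntẽnnas]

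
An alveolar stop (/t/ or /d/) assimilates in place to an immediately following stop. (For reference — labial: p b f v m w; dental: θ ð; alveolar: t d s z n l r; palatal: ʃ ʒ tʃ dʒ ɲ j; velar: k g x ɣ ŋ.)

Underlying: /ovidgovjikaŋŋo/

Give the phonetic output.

[oviggovjikaŋŋo]

/d/ before /g/ (velar) → [g]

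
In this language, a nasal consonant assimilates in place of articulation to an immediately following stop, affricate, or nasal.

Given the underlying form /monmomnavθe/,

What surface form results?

/n/ before /m/ (labial) → [m]
/m/ before /n/ (alveolar) → [n]

[mommonnavθe]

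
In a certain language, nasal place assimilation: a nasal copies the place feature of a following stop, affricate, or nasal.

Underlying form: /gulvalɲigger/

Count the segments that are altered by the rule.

0

No segment meets the rule's conditions.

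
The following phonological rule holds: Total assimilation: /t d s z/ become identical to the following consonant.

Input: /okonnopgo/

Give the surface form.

[okonnopgo]

no segment meets the rule's conditions; no change.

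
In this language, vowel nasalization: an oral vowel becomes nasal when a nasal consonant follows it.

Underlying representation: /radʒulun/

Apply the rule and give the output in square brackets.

[radʒulũn]

/u/ before nasal /n/ → [ũ]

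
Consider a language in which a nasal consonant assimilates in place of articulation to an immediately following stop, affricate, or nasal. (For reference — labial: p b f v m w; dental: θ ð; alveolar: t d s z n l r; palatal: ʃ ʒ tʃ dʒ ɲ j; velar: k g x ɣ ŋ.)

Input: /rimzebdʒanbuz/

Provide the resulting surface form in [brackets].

/n/ before /b/ (labial) → [m]

[rimzebdʒambuz]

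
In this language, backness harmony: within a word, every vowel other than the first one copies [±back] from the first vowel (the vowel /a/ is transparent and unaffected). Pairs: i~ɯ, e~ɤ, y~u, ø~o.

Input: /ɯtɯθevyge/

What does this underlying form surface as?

[ɯtɯθɤvugɤ]

/e/ harmonizes with /ɯ/ ([+back]) → [ɤ]
/y/ harmonizes with /ɯ/ ([+back]) → [u]
/e/ harmonizes with /ɯ/ ([+back]) → [ɤ]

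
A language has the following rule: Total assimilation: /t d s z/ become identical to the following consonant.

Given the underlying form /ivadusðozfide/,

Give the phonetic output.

[ivaduððoffide]

/s/ before /ð/ → [ð] (total assimilation)
/z/ before /f/ → [f] (total assimilation)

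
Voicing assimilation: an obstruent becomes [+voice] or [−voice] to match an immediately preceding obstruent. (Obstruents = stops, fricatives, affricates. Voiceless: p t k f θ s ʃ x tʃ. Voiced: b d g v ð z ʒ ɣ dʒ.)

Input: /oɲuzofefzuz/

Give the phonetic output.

[oɲuzofefsuz]

/z/ after /f/ (voiceless) → [s]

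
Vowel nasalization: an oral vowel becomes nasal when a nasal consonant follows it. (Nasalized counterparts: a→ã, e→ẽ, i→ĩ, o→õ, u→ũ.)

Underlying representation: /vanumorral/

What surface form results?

[vãnũmorral]

/a/ before nasal /n/ → [ã]
/u/ before nasal /m/ → [ũ]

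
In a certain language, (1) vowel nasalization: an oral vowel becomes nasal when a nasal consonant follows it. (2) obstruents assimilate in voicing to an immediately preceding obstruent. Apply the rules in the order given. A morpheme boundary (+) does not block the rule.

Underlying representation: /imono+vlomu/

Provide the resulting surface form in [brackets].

Rule 1: /i/ before nasal /m/ → [ĩ]
Rule 1: /o/ before nasal /n/ → [õ]
Rule 1: /o/ before nasal /m/ → [õ]
After rule 1: ĩmõno+vlõmu
Rule 2: no segment meets the rule's conditions; no change.

[ĩmõno+vlõmu]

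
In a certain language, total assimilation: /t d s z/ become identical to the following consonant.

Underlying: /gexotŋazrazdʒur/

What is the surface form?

[gexoŋŋarradʒdʒur]

/t/ before /ŋ/ → [ŋ] (total assimilation)
/z/ before /r/ → [r] (total assimilation)
/z/ before /dʒ/ → [dʒ] (total assimilation)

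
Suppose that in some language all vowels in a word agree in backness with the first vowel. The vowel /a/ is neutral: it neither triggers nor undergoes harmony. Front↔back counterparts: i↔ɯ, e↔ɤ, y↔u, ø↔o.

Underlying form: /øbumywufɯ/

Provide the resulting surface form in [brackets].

/u/ harmonizes with /ø/ ([-back]) → [y]
/u/ harmonizes with /ø/ ([-back]) → [y]
/ɯ/ harmonizes with /ø/ ([-back]) → [i]

[øbymywyfi]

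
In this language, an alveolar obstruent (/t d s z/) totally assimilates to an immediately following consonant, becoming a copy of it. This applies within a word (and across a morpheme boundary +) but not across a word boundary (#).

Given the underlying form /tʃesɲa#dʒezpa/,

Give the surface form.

/s/ before /ɲ/ → [ɲ] (total assimilation)
/z/ before /p/ → [p] (total assimilation)

[tʃeɲɲa#dʒeppa]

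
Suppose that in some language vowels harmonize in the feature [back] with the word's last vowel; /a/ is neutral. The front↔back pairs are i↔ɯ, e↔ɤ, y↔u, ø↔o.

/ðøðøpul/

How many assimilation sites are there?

2

/ø/ harmonizes with /u/ ([+back]) → [o]
/ø/ harmonizes with /u/ ([+back]) → [o]
2 segments change.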